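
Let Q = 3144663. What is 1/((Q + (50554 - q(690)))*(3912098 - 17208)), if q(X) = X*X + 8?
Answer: 1/10590630453010 ≈ 9.4423e-14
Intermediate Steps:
q(X) = 8 + X² (q(X) = X² + 8 = 8 + X²)
1/((Q + (50554 - q(690)))*(3912098 - 17208)) = 1/((3144663 + (50554 - (8 + 690²)))*(3912098 - 17208)) = 1/((3144663 + (50554 - (8 + 476100)))*3894890) = 1/((3144663 + (50554 - 1*476108))*3894890) = 1/((3144663 + (50554 - 476108))*3894890) = 1/((3144663 - 425554)*3894890) = 1/(2719109*3894890) = 1/10590630453010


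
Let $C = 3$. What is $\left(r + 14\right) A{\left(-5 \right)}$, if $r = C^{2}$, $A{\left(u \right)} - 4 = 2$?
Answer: $138$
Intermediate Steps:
$A{\left(u \right)} = 6$ ($A{\left(u \right)} = 4 + 2 = 6$)
$r = 9$ ($r = 3^{2} = 9$)
$\left(r + 14\right) A{\left(-5 \right)} = \left(9 + 14\right) 6 = 23 \cdot 6 = 138$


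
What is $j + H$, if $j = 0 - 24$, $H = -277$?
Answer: $-301$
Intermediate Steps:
$j = -24$ ($j = 0 - 24 = -24$)
$j + H = -24 - 277 = -301$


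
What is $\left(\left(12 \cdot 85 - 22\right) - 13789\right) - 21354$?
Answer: $-34145$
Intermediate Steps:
$\left(\left(12 \cdot 85 - 22\right) - 13789\right) - 21354 = \left(\left(1020 - 22\right) - 13789\right) - 21354 = \left(998 - 13789\right) - 21354 = -12791 - 21354 = -34145$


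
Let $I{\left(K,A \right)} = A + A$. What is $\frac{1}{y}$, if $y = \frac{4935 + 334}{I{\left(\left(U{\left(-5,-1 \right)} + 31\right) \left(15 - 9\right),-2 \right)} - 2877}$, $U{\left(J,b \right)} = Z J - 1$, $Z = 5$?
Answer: $- \frac{2881}{5269} \approx -0.54678$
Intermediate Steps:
$U{\left(J,b \right)} = -1 + 5 J$ ($U{\left(J,b \right)} = 5 J - 1 = -1 + 5 J$)
$I{\left(K,A \right)} = 2 A$
$y = - \frac{5269}{2881}$ ($y = \frac{4935 + 334}{2 \left(-2\right) - 2877} = \frac{5269}{-4 - 2877} = \frac{5269}{-2881} = 5269 \left(- \frac{1}{2881}\right) = - \frac{5269}{2881} \approx -1.8289$)
$\frac{1}{y} = \frac{1}{- \frac{5269}{2881}} = - \frac{2881}{5269}$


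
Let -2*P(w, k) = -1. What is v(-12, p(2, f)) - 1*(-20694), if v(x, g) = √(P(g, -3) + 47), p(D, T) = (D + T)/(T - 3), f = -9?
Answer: 20694 + √190/2 ≈ 20701.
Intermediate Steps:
p(D, T) = (D + T)/(-3 + T)
P(w, k) = ½ (P(w, k) = -½*(-1) = ½)
v(x, g) = √190/2 (v(x, g) = √(½ + 47) = √(95/2) = √190/2)
v(-12, p(2, f)) - 1*(-20694) = √190/2 - 1*(-20694) = √190/2 + 20694 = 20694 + √190/2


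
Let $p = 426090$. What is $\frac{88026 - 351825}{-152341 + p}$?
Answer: $- \frac{263799}{273749} \approx -0.96365$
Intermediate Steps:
$\frac{88026 - 351825}{-152341 + p} = \frac{88026 - 351825}{-152341 + 426090} = - \frac{263799}{273749}$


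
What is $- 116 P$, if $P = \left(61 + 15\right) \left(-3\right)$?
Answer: $26448$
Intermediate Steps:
$P = -228$ ($P = 76 \left(-3\right) = -228$)
$- 116 P = \left(-116\right) \left(-228\right) = 26448$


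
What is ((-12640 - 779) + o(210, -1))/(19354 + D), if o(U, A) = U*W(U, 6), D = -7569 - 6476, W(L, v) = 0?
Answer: -13419/5309 ≈ -2.5276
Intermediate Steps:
D = -14045
o(U, A) = 0 (o(U, A) = U*0 = 0)
((-12640 - 779) + o(210, -1))/(19354 + D) = ((-12640 - 779) + 0)/(19354 - 14045) = (-13419 + 0)/5309 = -13419*1/5309 = -13419/5309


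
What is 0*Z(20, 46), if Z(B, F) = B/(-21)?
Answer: 0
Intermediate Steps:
Z(B, F) = -B/21 (Z(B, F) = B*(-1/21) = -B/21)
0*Z(20, 46) = 0*(-1/21*20) = 0*(-20/21) = 0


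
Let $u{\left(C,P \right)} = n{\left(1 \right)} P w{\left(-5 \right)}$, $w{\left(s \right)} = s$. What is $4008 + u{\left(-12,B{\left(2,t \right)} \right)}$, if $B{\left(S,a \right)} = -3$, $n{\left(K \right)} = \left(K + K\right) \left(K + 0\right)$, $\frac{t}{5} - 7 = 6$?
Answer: $4038$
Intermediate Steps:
$t = 65$ ($t = 35 + 5 \cdot 6 = 35 + 30 = 65$)
$n{\left(K \right)} = 2 K^{2}$ ($n{\left(K \right)} = 2 K K = 2 K^{2}$)
$u{\left(C,P \right)} = - 10 P$ ($u{\left(C,P \right)} = 2 \cdot 1^{2} P \left(-5\right) = 2 \cdot 1 P \left(-5\right) = 2 P \left(-5\right) = - 10 P$)
$4008 + u{\left(-12,B{\left(2,t \right)} \right)} = 4008 - -30 = 4008 + 30 = 4038$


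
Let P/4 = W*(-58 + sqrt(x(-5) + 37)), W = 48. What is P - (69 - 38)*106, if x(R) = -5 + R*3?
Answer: -14422 + 192*sqrt(17) ≈ -13630.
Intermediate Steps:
x(R) = -5 + 3*R
P = -11136 + 192*sqrt(17) (P = 4*(48*(-58 + sqrt((-5 + 3*(-5)) + 37))) = 4*(48*(-58 + sqrt((-5 - 15) + 37))) = 4*(48*(-58 + sqrt(-20 + 37))) = 4*(48*(-58 + sqrt(17))) = 4*(-2784 + 48*sqrt(17)) = -11136 + 192*sqrt(17) ≈ -10344.)
P - (69 - 38)*106 = (-11136 + 192*sqrt(17)) - (69 - 38)*106 = (-11136 + 192*sqrt(17)) - 31*106 = (-11136 + 192*sqrt(17)) - 1*3286 = (-11136 + 192*sqrt(17)) - 3286 = -14422 + 192*sqrt(17)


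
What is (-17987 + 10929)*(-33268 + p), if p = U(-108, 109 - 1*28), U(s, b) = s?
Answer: 235567808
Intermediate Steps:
p = -108
(-17987 + 10929)*(-33268 + p) = (-17987 + 10929)*(-33268 - 108) = -7058*(-33376) = 235567808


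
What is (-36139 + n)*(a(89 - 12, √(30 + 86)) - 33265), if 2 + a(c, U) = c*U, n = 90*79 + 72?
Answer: 963312519 - 4459378*√29 ≈ 9.3930e+8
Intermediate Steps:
n = 7182 (n = 7110 + 72 = 7182)
a(c, U) = -2 + U*c (a(c, U) = -2 + c*U = -2 + U*c)
(-36139 + n)*(a(89 - 12, √(30 + 86)) - 33265) = (-36139 + 7182)*((-2 + √(30 + 86)*(89 - 12)) - 33265) = -28957*((-2 + √116*77) - 33265) = -28957*((-2 + (2*√29)*77) - 33265) = -28957*((-2 + 154*√29) - 33265) = -28957*(-33267 + 154*√29) = 963312519 - 4459378*√29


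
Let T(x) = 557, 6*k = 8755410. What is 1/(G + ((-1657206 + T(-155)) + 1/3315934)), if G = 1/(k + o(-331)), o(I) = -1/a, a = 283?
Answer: -684679861836368/1134274208430681524419 ≈ -6.0363e-7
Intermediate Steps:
k = 1459235 (k = (1/6)*8755410 = 1459235)
o(I) = -1/283
G = 283/412963504 (G = 1/(1459235 - 1/283) = 1/(412963504/283) = 283/412963504 ≈ 6.8529e-7)
1/(G + ((-1657206 + T(-155)) + 1/3315934)) = 1/(283/412963504 + ((-1657206 + 557) + 1/3315934)) = 1/(283/412963504 + (-1656649 + 1/3315934)) = 1/(283/412963504 - 5493338745165/3315934) = 1/(-1134274208430681524419/684679861836368) = -684679861836368/1134274208430681524419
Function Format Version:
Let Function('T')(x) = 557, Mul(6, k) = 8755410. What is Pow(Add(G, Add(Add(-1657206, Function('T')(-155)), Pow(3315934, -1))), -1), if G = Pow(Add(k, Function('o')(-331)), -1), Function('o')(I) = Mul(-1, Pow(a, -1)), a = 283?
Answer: Rational(-684679861836368, 1134274208430681524419) ≈ -6.0363e-7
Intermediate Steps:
k = 1459235 (k = Mul(Rational(1, 6), 8755410) = 1459235)
Function('o')(I) = Rational(-1, 283) (Function('o')(I) = Mul(-1, Pow(283, -1)) = Mul(-1, Rational(1, 283)) = Rational(-1, 283))
G = Rational(283, 412963504) (G = Pow(Add(1459235, Rational(-1, 283)), -1) = Pow(Rational(412963504, 283), -1) = Rational(283, 412963504) ≈ 6.8529e-7)
Pow(Add(G, Add(Add(-1657206, Function('T')(-155)), Pow(3315934, -1))), -1) = Pow(Add(Rational(283, 412963504), Add(Add(-1657206, 557), Pow(3315934, -1))), -1) = Pow(Add(Rational(283, 412963504), Add(-1656649, Rational(1, 3315934))), -1) = Pow(Add(Rational(283, 412963504), Rational(-5493338745165, 3315934)), -1) = Pow(Rational(-1134274208430681524419, 684679861836368), -1) = Rational(-684679861836368, 1134274208430681524419)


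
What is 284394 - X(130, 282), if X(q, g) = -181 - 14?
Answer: 284589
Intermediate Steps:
X(q, g) = -195
284394 - X(130, 282) = 284394 - 1*(-195) = 284394 + 195 = 284589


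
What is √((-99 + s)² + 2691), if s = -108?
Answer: 6*√1265 ≈ 213.40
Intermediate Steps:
√((-99 + s)² + 2691) = √((-99 - 108)² + 2691) = √((-207)² + 2691) = √(42849 + 2691) = √45540 = 6*√1265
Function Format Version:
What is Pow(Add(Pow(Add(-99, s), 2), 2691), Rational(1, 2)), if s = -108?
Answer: Mul(6, Pow(1265, Rational(1, 2))) ≈ 213.40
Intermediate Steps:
Pow(Add(Pow(Add(-99, s), 2), 2691), Rational(1, 2)) = Pow(Add(Pow(Add(-99, -108), 2), 2691), Rational(1, 2)) = Pow(Add(Pow(-207, 2), 2691), Rational(1, 2)) = Pow(Add(42849, 2691), Rational(1, 2)) = Pow(45540, Rational(1, 2)) = Mul(6, Pow(1265, Rational(1, 2)))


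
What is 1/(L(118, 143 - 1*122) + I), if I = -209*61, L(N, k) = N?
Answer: -1/12631 ≈ -7.9170e-5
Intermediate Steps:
I = -12749
1/(L(118, 143 - 1*122) + I) = 1/(118 - 12749) = 1/(-12631) = -1/12631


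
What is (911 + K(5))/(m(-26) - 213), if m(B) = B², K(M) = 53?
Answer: 964/463 ≈ 2.0821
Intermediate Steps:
(911 + K(5))/(m(-26) - 213) = (911 + 53)/((-26)² - 213) = 964/(676 - 213) = 964/463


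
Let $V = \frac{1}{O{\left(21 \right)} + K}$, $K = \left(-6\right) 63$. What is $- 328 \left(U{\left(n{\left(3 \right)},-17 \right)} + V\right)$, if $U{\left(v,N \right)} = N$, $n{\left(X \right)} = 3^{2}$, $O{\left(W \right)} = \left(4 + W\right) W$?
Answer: $\frac{819344}{147} \approx 5573.8$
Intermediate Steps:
$K = -378$
$O{\left(W \right)} = W \left(4 + W\right)$
$n{\left(X \right)} = 9$
$V = \frac{1}{147}$ ($V = \frac{1}{21 \left(4 + 21\right) - 378} = \frac{1}{21 \cdot 25 - 378} = \frac{1}{525 - 378} = \frac{1}{147} \approx 0.0068027$)
$- 328 \left(U{\left(n{\left(3 \right)},-17 \right)} + V\right) = - 328 \left(-17 + \frac{1}{147}\right) = \left(-328\right) \left(- \frac{2498}{147}\right) = \frac{819344}{147}$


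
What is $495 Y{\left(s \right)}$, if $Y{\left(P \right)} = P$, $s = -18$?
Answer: $-8910$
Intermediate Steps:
$495 Y{\left(s \right)} = 495 \left(-18\right) = -8910$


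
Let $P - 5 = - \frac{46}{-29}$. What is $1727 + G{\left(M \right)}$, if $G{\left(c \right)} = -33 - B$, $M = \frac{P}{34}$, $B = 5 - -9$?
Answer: $1680$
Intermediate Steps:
$P = \frac{191}{29}$ ($P = 5 - \frac{46}{-29} = 5 - - \frac{46}{29} = 5 + \frac{46}{29} = \frac{191}{29} \approx 6.5862$)
$B = 14$ ($B = 5 + 9 = 14$)
$M = \frac{191}{986}$ ($M = \frac{191}{29 \cdot 34} = \frac{191}{29} \cdot \frac{1}{34} = \frac{191}{986} \approx 0.19371$)
$G{\left(c \right)} = -47$ ($G{\left(c \right)} = -33 - 14 = -47$)
$1727 + G{\left(M \right)} = 1727 - 47 = 1680$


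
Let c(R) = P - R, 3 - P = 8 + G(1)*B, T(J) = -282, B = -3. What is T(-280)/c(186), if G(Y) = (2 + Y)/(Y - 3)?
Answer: 564/391 ≈ 1.4425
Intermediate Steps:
G(Y) = (2 + Y)/(-3 + Y)
P = -19/2 (P = 3 - (8 + ((2 + 1)/(-3 + 1))*(-3)) = 3 - (8 + (3/(-2))*(-3)) = 3 - (8 - ½*3*(-3)) = 3 - (8 - 3/2*(-3)) = 3 - (8 + 9/2) = 3 - 1*25/2 = 3 - 25/2 = -19/2 ≈ -9.5000)
c(R) = -19/2 - R
T(-280)/c(186) = -282/(-19/2 - 1*186) = -282/(-19/2 - 186) = -282/(-391/2) = -282*(-2/391) = 564/391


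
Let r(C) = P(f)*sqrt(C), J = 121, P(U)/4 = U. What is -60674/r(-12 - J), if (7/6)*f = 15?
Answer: 30337*I*sqrt(133)/3420 ≈ 102.3*I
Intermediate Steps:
f = 90/7 (f = (6/7)*15 = 90/7 ≈ 12.857)
P(U) = 4*U
r(C) = 360*sqrt(C)/7 (r(C) = (4*(90/7))*sqrt(C) = 360*sqrt(C)/7)
-60674/r(-12 - J) = -60674*7/(360*sqrt(-12 - 1*121)) = -60674*7/(360*sqrt(-12 - 121)) = -60674*(-I*sqrt(133)/6840) = -(-30337)*I*sqrt(133)/3420 = 30337*I*sqrt(133)/3420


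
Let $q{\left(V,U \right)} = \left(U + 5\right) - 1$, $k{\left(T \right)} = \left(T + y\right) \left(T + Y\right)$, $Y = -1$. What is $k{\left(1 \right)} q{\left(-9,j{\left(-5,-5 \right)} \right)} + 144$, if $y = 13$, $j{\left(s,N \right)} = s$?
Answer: $144$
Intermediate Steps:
$k{\left(T \right)} = \left(-1 + T\right) \left(13 + T\right)$ ($k{\left(T \right)} = \left(T + 13\right) \left(T - 1\right) = \left(13 + T\right) \left(-1 + T\right) = \left(-1 + T\right) \left(13 + T\right)$)
$q{\left(V,U \right)} = 4 + U$ ($q{\left(V,U \right)} = \left(5 + U\right) - 1 = 4 + U$)
$k{\left(1 \right)} q{\left(-9,j{\left(-5,-5 \right)} \right)} + 144 = \left(-13 + 1^{2} + 12 \cdot 1\right) \left(4 - 5\right) + 144 = \left(-13 + 1 + 12\right) \left(-1\right) + 144 = 0 \left(-1\right) + 144 = 0 + 144 = 144$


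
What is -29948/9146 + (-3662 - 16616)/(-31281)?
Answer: -375670400/143048013 ≈ -2.6262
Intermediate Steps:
-29948/9146 + (-3662 - 16616)/(-31281) = -29948*1/9146 - 20278*(-1/31281) = -14974/4573 + 20278/31281 = -375670400/143048013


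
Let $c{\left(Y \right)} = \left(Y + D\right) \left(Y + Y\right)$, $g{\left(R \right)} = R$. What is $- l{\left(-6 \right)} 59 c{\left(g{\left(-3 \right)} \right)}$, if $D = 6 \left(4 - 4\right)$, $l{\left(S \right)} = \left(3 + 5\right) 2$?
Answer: $-16992$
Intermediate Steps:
$l{\left(S \right)} = 16$ ($l{\left(S \right)} = 8 \cdot 2 = 16$)
$D = 0$ ($D = 6 \cdot 0 = 0$)
$c{\left(Y \right)} = 2 Y^{2}$ ($c{\left(Y \right)} = \left(Y + 0\right) \left(Y + Y\right) = Y 2 Y = 2 Y^{2}$)
$- l{\left(-6 \right)} 59 c{\left(g{\left(-3 \right)} \right)} = \left(-1\right) 16 \cdot 59 \cdot 2 \left(-3\right)^{2} = \left(-16\right) 59 \cdot 2 \cdot 9 = \left(-944\right) 18 = -16992$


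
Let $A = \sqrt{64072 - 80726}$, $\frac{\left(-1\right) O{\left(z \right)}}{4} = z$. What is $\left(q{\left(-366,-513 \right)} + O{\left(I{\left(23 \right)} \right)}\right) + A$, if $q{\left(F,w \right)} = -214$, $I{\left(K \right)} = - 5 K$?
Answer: $246 + i \sqrt{16654} \approx 246.0 + 129.05 i$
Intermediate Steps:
$O{\left(z \right)} = - 4 z$
$A = i \sqrt{16654}$ ($A = \sqrt{-16654} = i \sqrt{16654} \approx 129.05 i$)
$\left(q{\left(-366,-513 \right)} + O{\left(I{\left(23 \right)} \right)}\right) + A = \left(-214 - 4 \left(\left(-5\right) 23\right)\right) + i \sqrt{16654} = \left(-214 - -460\right) + i \sqrt{16654} = \left(-214 + 460\right) + i \sqrt{16654} = 246 + i \sqrt{16654}$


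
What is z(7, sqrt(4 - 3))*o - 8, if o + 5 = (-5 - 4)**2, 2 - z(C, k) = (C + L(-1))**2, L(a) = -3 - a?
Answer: -1756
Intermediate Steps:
z(C, k) = 2 - (-2 + C)**2 (z(C, k) = 2 - (C + (-3 - 1*(-1)))**2 = 2 - (C + (-3 + 1))**2 = 2 - (C - 2)**2 = 2 - (-2 + C)**2)
o = 76 (o = -5 + (-5 - 4)**2 = -5 + (-9)**2 = -5 + 81 = 76)
z(7, sqrt(4 - 3))*o - 8 = (2 - (-2 + 7)**2)*76 - 8 = (2 - 1*5**2)*76 - 8 = (2 - 1*25)*76 - 8 = (2 - 25)*76 - 8 = -23*76 - 8 = -1748 - 8 = -1756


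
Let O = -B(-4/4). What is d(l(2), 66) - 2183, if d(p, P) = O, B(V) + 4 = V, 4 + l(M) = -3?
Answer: -2178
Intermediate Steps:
l(M) = -7 (l(M) = -4 - 3 = -7)
B(V) = -4 + V
O = 5 (O = -(-4 - 4/4) = -(-4 - 4*¼) = -(-4 - 1) = -1*(-5) = 5)
d(p, P) = 5
d(l(2), 66) - 2183 = 5 - 2183 = -2178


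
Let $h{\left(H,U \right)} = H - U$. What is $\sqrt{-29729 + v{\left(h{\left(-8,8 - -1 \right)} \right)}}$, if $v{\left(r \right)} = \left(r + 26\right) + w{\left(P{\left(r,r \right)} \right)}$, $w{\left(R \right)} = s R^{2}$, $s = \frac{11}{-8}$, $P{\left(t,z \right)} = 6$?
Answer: $\frac{i \sqrt{119078}}{2} \approx 172.54 i$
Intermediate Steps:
$s = - \frac{11}{8}$ ($s = 11 \left(- \frac{1}{8}\right) = - \frac{11}{8} \approx -1.375$)
$w{\left(R \right)} = - \frac{11 R^{2}}{8}$
$v{\left(r \right)} = - \frac{47}{2} + r$ ($v{\left(r \right)} = \left(r + 26\right) - \frac{11 \cdot 6^{2}}{8} = \left(26 + r\right) - \frac{99}{2} = - \frac{47}{2} + r$)
$\sqrt{-29729 + v{\left(h{\left(-8,8 - -1 \right)} \right)}} = \sqrt{-29729 - \frac{81}{2}} = \sqrt{- \frac{59539}{2}} = \frac{i \sqrt{119078}}{2}$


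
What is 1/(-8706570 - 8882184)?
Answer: -1/17588754 ≈ -5.6855e-8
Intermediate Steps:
1/(-8706570 - 8882184) = 1/(-17588754) = -1/17588754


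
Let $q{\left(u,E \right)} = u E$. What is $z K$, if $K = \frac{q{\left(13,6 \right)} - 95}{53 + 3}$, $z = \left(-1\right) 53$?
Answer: $\frac{901}{56} \approx 16.089$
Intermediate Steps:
$q{\left(u,E \right)} = E u$
$z = -53$
$K = - \frac{17}{56}$ ($K = \frac{6 \cdot 13 - 95}{53 + 3} = \frac{78 - 95}{56} = \left(-17\right) \frac{1}{56} = - \frac{17}{56} \approx -0.30357$)
$z K = \left(-53\right) \left(- \frac{17}{56}\right) = \frac{901}{56}$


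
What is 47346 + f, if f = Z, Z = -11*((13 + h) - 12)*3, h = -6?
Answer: 47511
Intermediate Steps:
Z = 165 (Z = -11*((13 - 6) - 12)*3 = -11*(7 - 12)*3 = -11*(-5)*3 = 55*3 = 165)
f = 165
47346 + f = 47346 + 165 = 47511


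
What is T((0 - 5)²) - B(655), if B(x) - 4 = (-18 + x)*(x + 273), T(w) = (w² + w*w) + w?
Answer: -589865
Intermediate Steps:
T(w) = w + 2*w² (T(w) = (w² + w²) + w = 2*w² + w = w + 2*w²)
B(x) = 4 + (-18 + x)*(273 + x) (B(x) = 4 + (-18 + x)*(x + 273) = 4 + (-18 + x)*(273 + x))
T((0 - 5)²) - B(655) = (0 - 5)²*(1 + 2*(0 - 5)²) - (-4910 + 655² + 255*655) = (-5)²*(1 + 2*(-5)²) - (-4910 + 429025 + 167025) = 25*(1 + 2*25) - 1*591140 = 25*(1 + 50) - 591140 = 25*51 - 591140 = 1275 - 591140 = -589865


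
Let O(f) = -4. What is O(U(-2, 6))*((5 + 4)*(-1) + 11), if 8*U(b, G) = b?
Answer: -8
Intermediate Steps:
U(b, G) = b/8
O(U(-2, 6))*((5 + 4)*(-1) + 11) = -4*((5 + 4)*(-1) + 11) = -4*(9*(-1) + 11) = -4*(-9 + 11) = -4*2 = -8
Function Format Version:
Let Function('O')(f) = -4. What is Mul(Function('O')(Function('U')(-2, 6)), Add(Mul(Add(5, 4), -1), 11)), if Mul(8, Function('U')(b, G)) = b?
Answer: -8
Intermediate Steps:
Function('U')(b, G) = Mul(Rational(1, 8), b)
Mul(Function('O')(Function('U')(-2, 6)), Add(Mul(Add(5, 4), -1), 11)) = Mul(-4, Add(Mul(Add(5, 4), -1), 11)) = Mul(-4, Add(Mul(9, -1), 11)) = Mul(-4, Add(-9, 11)) = Mul(-4, 2) = -8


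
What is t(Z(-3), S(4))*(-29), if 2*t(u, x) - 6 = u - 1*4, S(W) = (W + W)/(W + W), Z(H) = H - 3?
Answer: 58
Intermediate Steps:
Z(H) = -3 + H
S(W) = 1 (S(W) = (2*W)/((2*W)) = (2*W)*(1/(2*W)) = 1)
t(u, x) = 1 + u/2 (t(u, x) = 3 + (u - 1*4)/2 = 3 + (u - 4)/2 = 3 + (-4 + u)/2 = 3 + (-2 + u/2) = 1 + u/2)
t(Z(-3), S(4))*(-29) = (1 + (-3 - 3)/2)*(-29) = (1 + (½)*(-6))*(-29) = (1 - 3)*(-29) = -2*(-29) = 58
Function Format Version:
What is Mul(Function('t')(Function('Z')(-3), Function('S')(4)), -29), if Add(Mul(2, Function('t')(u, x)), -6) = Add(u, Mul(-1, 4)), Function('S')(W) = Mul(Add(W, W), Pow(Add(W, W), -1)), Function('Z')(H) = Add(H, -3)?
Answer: 58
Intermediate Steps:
Function('Z')(H) = Add(-3, H)
Function('S')(W) = 1 (Function('S')(W) = Mul(Mul(2, W), Pow(Mul(2, W), -1)) = Mul(Mul(2, W), Mul(Rational(1, 2), Pow(W, -1))) = 1)
Function('t')(u, x) = Add(1, Mul(Rational(1, 2), u)) (Function('t')(u, x) = Add(3, Mul(Rational(1, 2), Add(u, Mul(-1, 4)))) = Add(3, Mul(Rational(1, 2), Add(u, -4))) = Add(3, Mul(Rational(1, 2), Add(-4, u))) = Add(3, Add(-2, Mul(Rational(1, 2), u))) = Add(1, Mul(Rational(1, 2), u)))
Mul(Function('t')(Function('Z')(-3), Function('S')(4)), -29) = Mul(Add(1, Mul(Rational(1, 2), Add(-3, -3))), -29) = Mul(Add(1, Mul(Rational(1, 2), -6)), -29) = Mul(Add(1, -3), -29) = Mul(-2, -29) = 58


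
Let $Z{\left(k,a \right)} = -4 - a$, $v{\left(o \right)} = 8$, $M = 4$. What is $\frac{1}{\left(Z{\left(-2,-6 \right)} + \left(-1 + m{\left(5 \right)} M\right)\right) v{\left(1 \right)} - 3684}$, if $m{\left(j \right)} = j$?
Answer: $- \frac{1}{3516} \approx -0.00028441$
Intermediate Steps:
$\frac{1}{\left(Z{\left(-2,-6 \right)} + \left(-1 + m{\left(5 \right)} M\right)\right) v{\left(1 \right)} - 3684} = \frac{1}{\left(\left(-4 - -6\right) + \left(-1 + 5 \cdot 4\right)\right) 8 - 3684} = \frac{1}{\left(\left(-4 + 6\right) + \left(-1 + 20\right)\right) 8 - 3684} = \frac{1}{\left(2 + 19\right) 8 - 3684} = \frac{1}{21 \cdot 8 - 3684} = \frac{1}{168 - 3684} = \frac{1}{-3516} = - \frac{1}{3516}$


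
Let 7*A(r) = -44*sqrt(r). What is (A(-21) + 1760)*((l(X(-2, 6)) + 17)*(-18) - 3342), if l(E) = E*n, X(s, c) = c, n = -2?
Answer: -6040320 + 151008*I*sqrt(21)/7 ≈ -6.0403e+6 + 98858.0*I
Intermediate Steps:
A(r) = -44*sqrt(r)/7 (A(r) = (-44*sqrt(r))/7 = -44*sqrt(r)/7)
l(E) = -2*E (l(E) = E*(-2) = -2*E)
(A(-21) + 1760)*((l(X(-2, 6)) + 17)*(-18) - 3342) = (-44*I*sqrt(21)/7 + 1760)*((-2*6 + 17)*(-18) - 3342) = (-44*I*sqrt(21)/7 + 1760)*((-12 + 17)*(-18) - 3342) = (-44*I*sqrt(21)/7 + 1760)*(5*(-18) - 3342) = (1760 - 44*I*sqrt(21)/7)*(-90 - 3342) = (1760 - 44*I*sqrt(21)/7)*(-3432) = -6040320 + 151008*I*sqrt(21)/7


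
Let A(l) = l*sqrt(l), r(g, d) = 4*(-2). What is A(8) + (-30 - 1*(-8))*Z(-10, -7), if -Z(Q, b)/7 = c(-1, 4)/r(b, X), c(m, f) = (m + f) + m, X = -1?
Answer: -77/2 + 16*sqrt(2) ≈ -15.873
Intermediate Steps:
r(g, d) = -8
c(m, f) = f + 2*m (c(m, f) = (f + m) + m = f + 2*m)
A(l) = l**(3/2)
Z(Q, b) = 7/4 (Z(Q, b) = -7*(4 + 2*(-1))/(-8) = -7*(4 - 2)*(-1)/8 = -14*(-1)/8 = -7*(-1/4) = 7/4)
A(8) + (-30 - 1*(-8))*Z(-10, -7) = 8**(3/2) + (-30 - 1*(-8))*(7/4) = 16*sqrt(2) + (-30 + 8)*(7/4) = 16*sqrt(2) - 22*7/4 = 16*sqrt(2) - 77/2 = -77/2 + 16*sqrt(2)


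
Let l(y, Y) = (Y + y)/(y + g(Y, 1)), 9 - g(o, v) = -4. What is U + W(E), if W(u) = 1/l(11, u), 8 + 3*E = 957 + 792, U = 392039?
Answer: 347738629/887 ≈ 3.9204e+5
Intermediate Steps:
g(o, v) = 13 (g(o, v) = 9 - 1*(-4) = 9 + 4 = 13)
l(y, Y) = (Y + y)/(13 + y) (l(y, Y) = (Y + y)/(y + 13) = (Y + y)/(13 + y))
E = 1741/3 (E = -8/3 + (957 + 792)/3 = -8/3 + (1/3)*1749 = -8/3 + 583 = 1741/3 ≈ 580.33)
W(u) = 1/(11/24 + u/24) (W(u) = 1/((u + 11)/(13 + 11)) = 1/((11 + u)/24) = 1/(11/24 + u/24))
U + W(E) = 392039 + 24/(11 + 1741/3) = 392039 + 24/(1774/3) = 392039 + 24*(3/1774) = 392039 + 36/887 = 347738629/887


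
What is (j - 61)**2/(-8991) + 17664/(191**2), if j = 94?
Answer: 13232135/36444519 ≈ 0.36308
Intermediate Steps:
(j - 61)**2/(-8991) + 17664/(191**2) = (94 - 61)**2/(-8991) + 17664/(191**2) = 33**2*(-1/8991) + 17664/36481 = 1089*(-1/8991) + 17664*(1/36481) = -121/999 + 17664/36481 = 13232135/36444519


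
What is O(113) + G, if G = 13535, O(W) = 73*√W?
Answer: 13535 + 73*√113 ≈ 14311.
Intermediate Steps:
O(113) + G = 73*√113 + 13535 = 13535 + 73*√113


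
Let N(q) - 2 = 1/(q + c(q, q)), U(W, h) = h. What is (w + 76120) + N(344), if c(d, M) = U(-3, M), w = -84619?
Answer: -5845935/688 ≈ -8497.0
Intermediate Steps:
c(d, M) = M
N(q) = 2 + 1/(2*q) (N(q) = 2 + 1/(q + q) = 2 + 1/(2*q))
(w + 76120) + N(344) = (-84619 + 76120) + (2 + (1/2)/344) = -8499 + (2 + (1/2)*(1/344)) = -8499 + (2 + 1/688) = -8499 + 1377/688 = -5845935/688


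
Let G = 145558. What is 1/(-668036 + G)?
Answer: -1/522478 ≈ -1.9140e-6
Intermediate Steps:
1/(-668036 + G) = 1/(-668036 + 145558) = 1/(-522478) = -1/522478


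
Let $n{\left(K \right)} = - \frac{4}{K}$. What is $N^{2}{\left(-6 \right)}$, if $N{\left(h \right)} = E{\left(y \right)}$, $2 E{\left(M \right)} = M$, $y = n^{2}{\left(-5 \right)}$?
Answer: $\frac{64}{625} \approx 0.1024$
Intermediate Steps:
$y = \frac{16}{25}$ ($y = \left(- \frac{4}{-5}\right)^{2} = \left(\left(-4\right) \left(- \frac{1}{5}\right)\right)^{2} = \left(\frac{4}{5}\right)^{2} = \frac{16}{25} \approx 0.64$)
$E{\left(M \right)} = \frac{M}{2}$
$N{\left(h \right)} = \frac{8}{25}$ ($N{\left(h \right)} = \frac{1}{2} \cdot \frac{16}{25} = \frac{8}{25}$)
$N^{2}{\left(-6 \right)} = \left(\frac{8}{25}\right)^{2} = \frac{64}{625}$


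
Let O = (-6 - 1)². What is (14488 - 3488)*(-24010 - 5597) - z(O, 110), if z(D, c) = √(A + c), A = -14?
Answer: -325677000 - 4*√6 ≈ -3.2568e+8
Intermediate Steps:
O = 49 (O = (-7)² = 49)
z(D, c) = √(-14 + c)
(14488 - 3488)*(-24010 - 5597) - z(O, 110) = (14488 - 3488)*(-24010 - 5597) - √(-14 + 110) = 11000*(-29607) - √96 = -325677000 - 4*√6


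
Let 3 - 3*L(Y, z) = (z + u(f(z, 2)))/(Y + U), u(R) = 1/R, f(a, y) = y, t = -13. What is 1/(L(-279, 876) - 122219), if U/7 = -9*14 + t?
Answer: -7512/918099863 ≈ -8.1821e-6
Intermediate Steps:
U = -973 (U = 7*(-9*14 - 13) = 7*(-126 - 13) = 7*(-139) = -973)
L(Y, z) = 1 - (1/2 + z)/(3*(-973 + Y)) (L(Y, z) = 1 - (z + 1/2)/(3*(Y - 973)) = 1 - (z + 1/2)/(3*(-973 + Y)) = 1 - (1/2 + z)/(3*(-973 + Y)))
1/(L(-279, 876) - 122219) = 1/((-5839/6 - 279 - 1/3*876)/(-973 - 279) - 122219) = 1/((-5839/6 - 279 - 292)/(-1252) - 122219) = 1/(-1/1252*(-9265/6) - 122219) = 1/(9265/7512 - 122219) = 1/(-918099863/7512) = -7512/918099863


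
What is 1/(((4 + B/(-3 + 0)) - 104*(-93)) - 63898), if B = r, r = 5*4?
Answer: -3/162686 ≈ -1.8440e-5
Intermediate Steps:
r = 20
B = 20
1/(((4 + B/(-3 + 0)) - 104*(-93)) - 63898) = 1/(((4 + 20/(-3 + 0)) - 104*(-93)) - 63898) = 1/(((4 + 20/(-3)) + 9672) - 63898) = 1/(((4 + 20*(-⅓)) + 9672) - 63898) = 1/(((4 - 20/3) + 9672) - 63898) = 1/((-8/3 + 9672) - 63898) = 1/(29008/3 - 63898) = 1/(-162686/3) = -3/162686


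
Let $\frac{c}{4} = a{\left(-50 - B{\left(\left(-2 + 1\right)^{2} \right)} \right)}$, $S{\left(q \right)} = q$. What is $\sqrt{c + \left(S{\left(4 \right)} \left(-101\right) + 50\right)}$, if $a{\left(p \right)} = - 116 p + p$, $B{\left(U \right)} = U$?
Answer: $\sqrt{23106} \approx 152.01$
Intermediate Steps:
$a{\left(p \right)} = - 115 p$
$c = 23460$ ($c = 4 \left(- 115 \left(-50 - \left(-2 + 1\right)^{2}\right)\right) = 4 \left(- 115 \left(-50 - \left(-1\right)^{2}\right)\right) = 4 \left(- 115 \left(-50 - 1\right)\right) = 4 \left(\left(-115\right) \left(-51\right)\right) = 4 \cdot 5865 = 23460$)
$\sqrt{c + \left(S{\left(4 \right)} \left(-101\right) + 50\right)} = \sqrt{23460 + \left(4 \left(-101\right) + 50\right)} = \sqrt{23460 + \left(-404 + 50\right)} = \sqrt{23460 - 354} = \sqrt{23106}$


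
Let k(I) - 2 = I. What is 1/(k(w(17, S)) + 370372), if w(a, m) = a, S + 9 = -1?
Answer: 1/370391 ≈ 2.6998e-6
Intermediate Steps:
S = -10 (S = -9 - 1 = -10)
k(I) = 2 + I
1/(k(w(17, S)) + 370372) = 1/((2 + 17) + 370372) = 1/(19 + 370372) = 1/370391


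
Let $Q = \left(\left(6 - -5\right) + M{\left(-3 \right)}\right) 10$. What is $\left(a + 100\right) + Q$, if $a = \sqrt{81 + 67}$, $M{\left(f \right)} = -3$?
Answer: $180 + 2 \sqrt{37} \approx 192.17$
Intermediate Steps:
$a = 2 \sqrt{37}$ ($a = \sqrt{148} = 2 \sqrt{37} \approx 12.166$)
$Q = 80$ ($Q = \left(\left(6 - -5\right) - 3\right) 10 = \left(\left(6 + 5\right) - 3\right) 10 = \left(11 - 3\right) 10 = 8 \cdot 10 = 80$)
$\left(a + 100\right) + Q = \left(2 \sqrt{37} + 100\right) + 80 = \left(100 + 2 \sqrt{37}\right) + 80 = 180 + 2 \sqrt{37}$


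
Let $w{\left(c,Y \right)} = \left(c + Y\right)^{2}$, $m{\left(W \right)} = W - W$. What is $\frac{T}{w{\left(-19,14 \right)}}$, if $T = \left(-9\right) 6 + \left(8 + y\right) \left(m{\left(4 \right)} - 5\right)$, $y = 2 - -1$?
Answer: $- \frac{109}{25} \approx -4.36$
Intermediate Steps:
$y = 3$ ($y = 2 + 1 = 3$)
$m{\left(W \right)} = 0$
$w{\left(c,Y \right)} = \left(Y + c\right)^{2}$
$T = -109$ ($T = \left(-9\right) 6 + \left(8 + 3\right) \left(0 - 5\right) = -54 + 11 \left(-5\right) = -54 - 55 = -109$)
$\frac{T}{w{\left(-19,14 \right)}} = - \frac{109}{\left(14 - 19\right)^{2}} = - \frac{109}{\left(-5\right)^{2}} = - \frac{109}{25}$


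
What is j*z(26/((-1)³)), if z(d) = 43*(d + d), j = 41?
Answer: -91676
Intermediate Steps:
z(d) = 86*d (z(d) = 43*(2*d) = 86*d)
j*z(26/((-1)³)) = 41*(86*(26/((-1)³))) = 41*(86*(26/(-1))) = 41*(86*(26*(-1))) = 41*(86*(-26)) = 41*(-2236) = -91676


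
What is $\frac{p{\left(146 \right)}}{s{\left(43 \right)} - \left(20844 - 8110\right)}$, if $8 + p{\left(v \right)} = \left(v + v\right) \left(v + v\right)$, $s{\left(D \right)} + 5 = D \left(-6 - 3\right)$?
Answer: $- \frac{42628}{6563} \approx -6.4952$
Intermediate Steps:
$s{\left(D \right)} = -5 - 9 D$ ($s{\left(D \right)} = -5 + D \left(-6 - 3\right) = -5 + D \left(-9\right) = -5 - 9 D$)
$p{\left(v \right)} = -8 + 4 v^{2}$ ($p{\left(v \right)} = -8 + \left(v + v\right) \left(v + v\right) = -8 + 2 v 2 v = -8 + 4 v^{2}$)
$\frac{p{\left(146 \right)}}{s{\left(43 \right)} - \left(20844 - 8110\right)} = \frac{-8 + 4 \cdot 146^{2}}{\left(-5 - 387\right) - \left(20844 - 8110\right)} = \frac{-8 + 4 \cdot 21316}{\left(-5 - 387\right) - 12734} = \frac{-8 + 85264}{-392 - 12734} = \frac{85256}{-13126} = 85256 \left(- \frac{1}{13126}\right) = - \frac{42628}{6563}$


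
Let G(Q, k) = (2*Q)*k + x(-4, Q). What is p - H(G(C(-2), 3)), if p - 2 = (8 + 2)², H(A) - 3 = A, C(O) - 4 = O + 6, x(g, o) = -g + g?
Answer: 51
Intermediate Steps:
x(g, o) = 0
C(O) = 10 + O (C(O) = 4 + (O + 6) = 4 + (6 + O) = 10 + O)
G(Q, k) = 2*Q*k (G(Q, k) = (2*Q)*k + 0 = 2*Q*k + 0 = 2*Q*k)
H(A) = 3 + A
p = 102 (p = 2 + (8 + 2)² = 2 + 10² = 2 + 100 = 102)
p - H(G(C(-2), 3)) = 102 - (3 + 2*(10 - 2)*3) = 102 - (3 + 2*8*3) = 102 - (3 + 48) = 102 - 1*51 = 102 - 51 = 51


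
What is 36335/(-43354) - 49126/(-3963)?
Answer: 1985812999/171811902 ≈ 11.558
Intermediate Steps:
36335/(-43354) - 49126/(-3963) = 36335*(-1/43354) - 49126*(-1/3963) = -36335/43354 + 49126/3963 = 1985812999/171811902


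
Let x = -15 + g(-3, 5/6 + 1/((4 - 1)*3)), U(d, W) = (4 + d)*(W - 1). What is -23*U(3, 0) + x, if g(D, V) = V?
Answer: 2645/18 ≈ 146.94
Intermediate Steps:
U(d, W) = (-1 + W)*(4 + d) (U(d, W) = (4 + d)*(-1 + W) = (-1 + W)*(4 + d))
x = -253/18 (x = -15 + (5/6 + 1/((4 - 1)*3)) = -15 + (5*(⅙) + (⅓)/3) = -15 + (⅚ + (⅓)*(⅓)) = -15 + (⅚ + ⅑) = -15 + 17/18 = -253/18 ≈ -14.056)
-23*U(3, 0) + x = -23*(-4 - 1*3 + 4*0 + 0*3) - 253/18 = -23*(-4 - 3 + 0 + 0) - 253/18 = -23*(-7) - 253/18 = 161 - 253/18 = 2645/18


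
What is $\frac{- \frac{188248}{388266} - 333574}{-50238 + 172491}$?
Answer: $- \frac{64757815466}{23733341649} \approx -2.7286$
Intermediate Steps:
$\frac{- \frac{188248}{388266} - 333574}{-50238 + 172491} = \frac{\left(-188248\right) \frac{1}{388266} - 333574}{122253} = \left(- \frac{94124}{194133} - 333574\right) \frac{1}{122253} = \left(- \frac{64757815466}{194133}\right) \frac{1}{122253} = - \frac{64757815466}{23733341649}$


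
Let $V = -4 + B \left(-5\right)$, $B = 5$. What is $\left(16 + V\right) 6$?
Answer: $-78$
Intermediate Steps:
$V = -29$ ($V = -4 + 5 \left(-5\right) = -4 - 25 = -29$)
$\left(16 + V\right) 6 = \left(16 - 29\right) 6 = \left(-13\right) 6 = -78$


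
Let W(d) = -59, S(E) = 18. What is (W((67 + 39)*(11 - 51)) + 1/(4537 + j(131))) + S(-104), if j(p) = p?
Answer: -191387/4668 ≈ -41.000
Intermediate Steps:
(W((67 + 39)*(11 - 51)) + 1/(4537 + j(131))) + S(-104) = (-59 + 1/(4537 + 131)) + 18 = (-59 + 1/4668) + 18 = -275411/4668 + 18 = -191387/4668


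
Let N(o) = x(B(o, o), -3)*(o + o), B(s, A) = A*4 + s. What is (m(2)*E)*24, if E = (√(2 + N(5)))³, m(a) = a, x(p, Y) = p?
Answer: 72576*√7 ≈ 1.9202e+5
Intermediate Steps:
B(s, A) = s + 4*A (B(s, A) = 4*A + s = s + 4*A)
N(o) = 10*o² (N(o) = (o + 4*o)*(o + o) = (5*o)*(2*o) = 10*o²)
E = 1512*√7 (E = (√(2 + 10*5²))³ = (√(2 + 10*25))³ = (√(2 + 250))³ = (√252)³ = (6*√7)³ = 1512*√7 ≈ 4000.4)
(m(2)*E)*24 = (2*(1512*√7))*24 = (3024*√7)*24 = 72576*√7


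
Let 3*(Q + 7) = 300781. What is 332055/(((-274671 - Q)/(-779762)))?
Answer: 776771612730/1124773 ≈ 6.9060e+5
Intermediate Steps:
Q = 300760/3 (Q = -7 + (1/3)*300781 = -7 + 300781/3 = 300760/3 ≈ 1.0025e+5)
332055/(((-274671 - Q)/(-779762))) = 332055/(((-274671 - 1*300760/3)/(-779762))) = 332055/(((-274671 - 300760/3)*(-1/779762))) = 332055/((-1124773/3*(-1/779762))) = 332055/(1124773/2339286) = 332055*(2339286/1124773) = 776771612730/1124773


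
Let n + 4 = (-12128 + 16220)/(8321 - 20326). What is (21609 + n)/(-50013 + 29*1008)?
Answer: -259363933/249475905 ≈ -1.0396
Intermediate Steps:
n = -52112/12005 (n = -4 + (-12128 + 16220)/(8321 - 20326) = -4 + 4092/(-12005) = -4 + 4092*(-1/12005) = -4 - 4092/12005 = -52112/12005 ≈ -4.3409)
(21609 + n)/(-50013 + 29*1008) = (21609 - 52112/12005)/(-50013 + 29*1008) = 259363933/(12005*(-50013 + 29232)) = (259363933/12005)/(-20781) = (259363933/12005)*(-1/20781) = -259363933/249475905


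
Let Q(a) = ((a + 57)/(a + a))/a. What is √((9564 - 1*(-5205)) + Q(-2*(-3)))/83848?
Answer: √236318/335392 ≈ 0.0014494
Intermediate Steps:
Q(a) = (57 + a)/(2*a²) (Q(a) = ((57 + a)/((2*a)))/a = ((57 + a)*(1/(2*a)))/a = ((57 + a)/(2*a))/a = (57 + a)/(2*a²))
√((9564 - 1*(-5205)) + Q(-2*(-3)))/83848 = √((9564 - 1*(-5205)) + (57 - 2*(-3))/(2*(-2*(-3))²))/83848 = √((9564 + 5205) + (½)*(57 + 6)/6²)*(1/83848) = √(14769 + (½)*(1/36)*63)*(1/83848) = √(14769 + 7/8)*(1/83848) = √(118159/8)*(1/83848) = (√236318/4)*(1/83848) = √236318/335392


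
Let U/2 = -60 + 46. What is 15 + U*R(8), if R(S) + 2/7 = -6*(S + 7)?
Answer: 2543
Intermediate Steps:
U = -28 (U = 2*(-60 + 46) = 2*(-14) = -28)
R(S) = -296/7 - 6*S (R(S) = -2/7 - 6*(S + 7) = -2/7 - 6*(7 + S) = -2/7 + (-42 - 6*S) = -296/7 - 6*S)
15 + U*R(8) = 15 - 28*(-296/7 - 6*8) = 15 - 28*(-296/7 - 48) = 15 - 28*(-632/7) = 15 + 2528 = 2543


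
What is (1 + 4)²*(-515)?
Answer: -12875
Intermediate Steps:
(1 + 4)²*(-515) = 5²*(-515) = 25*(-515) = -12875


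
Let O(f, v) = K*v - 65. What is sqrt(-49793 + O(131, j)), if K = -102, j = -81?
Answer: 2*I*sqrt(10399) ≈ 203.95*I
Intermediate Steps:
O(f, v) = -65 - 102*v (O(f, v) = -102*v - 65 = -65 - 102*v)
sqrt(-49793 + O(131, j)) = sqrt(-49793 + (-65 - 102*(-81))) = sqrt(-49793 + (-65 + 8262)) = sqrt(-49793 + 8197) = sqrt(-41596) = 2*I*sqrt(10399)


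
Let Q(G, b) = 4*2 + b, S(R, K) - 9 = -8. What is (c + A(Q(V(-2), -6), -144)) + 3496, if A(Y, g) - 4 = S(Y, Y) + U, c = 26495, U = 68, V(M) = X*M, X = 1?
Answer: 30064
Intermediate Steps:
V(M) = M (V(M) = 1*M = M)
S(R, K) = 1 (S(R, K) = 9 - 8 = 1)
Q(G, b) = 8 + b
A(Y, g) = 73 (A(Y, g) = 4 + (1 + 68) = 4 + 69 = 73)
(c + A(Q(V(-2), -6), -144)) + 3496 = (26495 + 73) + 3496 = 26568 + 3496 = 30064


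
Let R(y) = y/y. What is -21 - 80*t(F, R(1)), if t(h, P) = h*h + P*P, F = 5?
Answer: -2101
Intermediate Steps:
R(y) = 1
t(h, P) = P² + h² (t(h, P) = h² + P² = P² + h²)
-21 - 80*t(F, R(1)) = -21 - 80*(1² + 5²) = -21 - 80*(1 + 25) = -21 - 80*26 = -21 - 2080 = -2101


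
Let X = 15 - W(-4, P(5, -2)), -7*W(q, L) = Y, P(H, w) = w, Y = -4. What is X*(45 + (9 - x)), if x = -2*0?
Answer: 5454/7 ≈ 779.14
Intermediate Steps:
W(q, L) = 4/7 (W(q, L) = -⅐*(-4) = 4/7)
x = 0
X = 101/7 (X = 15 - 1*4/7 = 15 - 4/7 = 101/7 ≈ 14.429)
X*(45 + (9 - x)) = 101*(45 + (9 - 1*0))/7 = 101*(45 + (9 + 0))/7 = 101*(45 + 9)/7 = (101/7)*54 = 5454/7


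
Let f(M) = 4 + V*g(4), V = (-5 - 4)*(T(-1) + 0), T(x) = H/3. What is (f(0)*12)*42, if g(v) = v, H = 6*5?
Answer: -179424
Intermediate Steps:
H = 30
T(x) = 10 (T(x) = 30/3 = 30*(1/3) = 10)
V = -90 (V = (-5 - 4)*(10 + 0) = -9*10 = -90)
f(M) = -356 (f(M) = 4 - 90*4 = 4 - 360 = -356)
(f(0)*12)*42 = -356*12*42 = -4272*42 = -179424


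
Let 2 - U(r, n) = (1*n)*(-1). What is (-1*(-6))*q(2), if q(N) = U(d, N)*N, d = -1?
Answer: 48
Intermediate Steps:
U(r, n) = 2 + n (U(r, n) = 2 - 1*n*(-1) = 2 - n*(-1) = 2 - (-1)*n = 2 + n)
q(N) = N*(2 + N) (q(N) = (2 + N)*N = N*(2 + N))
(-1*(-6))*q(2) = (-1*(-6))*(2*(2 + 2)) = 6*(2*4) = 6*8 = 48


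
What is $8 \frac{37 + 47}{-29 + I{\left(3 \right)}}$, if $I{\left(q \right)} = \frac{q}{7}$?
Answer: $- \frac{588}{25} \approx -23.52$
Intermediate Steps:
$I{\left(q \right)} = \frac{q}{7}$ ($I{\left(q \right)} = q \frac{1}{7} = \frac{q}{7}$)
$8 \frac{37 + 47}{-29 + I{\left(3 \right)}} = 8 \frac{37 + 47}{-29 + \frac{1}{7} \cdot 3} = 8 \frac{84}{-29 + \frac{3}{7}} = 8 \frac{84}{- \frac{200}{7}} = 8 \cdot 84 \left(- \frac{7}{200}\right) = 8 \left(- \frac{147}{50}\right) = - \frac{588}{25}$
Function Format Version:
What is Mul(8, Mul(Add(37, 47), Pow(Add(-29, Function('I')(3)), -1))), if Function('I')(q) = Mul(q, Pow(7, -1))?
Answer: Rational(-588, 25) ≈ -23.520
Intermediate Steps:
Function('I')(q) = Mul(Rational(1, 7), q) (Function('I')(q) = Mul(q, Rational(1, 7)) = Mul(Rational(1, 7), q))
Mul(8, Mul(Add(37, 47), Pow(Add(-29, Function('I')(3)), -1))) = Mul(8, Mul(Add(37, 47), Pow(Add(-29, Mul(Rational(1, 7), 3)), -1))) = Mul(8, Mul(84, Pow(Add(-29, Rational(3, 7)), -1))) = Mul(8, Mul(84, Pow(Rational(-200, 7), -1))) = Mul(8, Mul(84, Rational(-7, 200))) = Mul(8, Rational(-147, 50)) = Rational(-588, 25)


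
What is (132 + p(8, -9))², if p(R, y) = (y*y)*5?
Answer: 288369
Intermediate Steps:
p(R, y) = 5*y² (p(R, y) = y²*5 = 5*y²)
(132 + p(8, -9))² = (132 + 5*(-9)²)² = (132 + 5*81)² = (132 + 405)² = 537² = 288369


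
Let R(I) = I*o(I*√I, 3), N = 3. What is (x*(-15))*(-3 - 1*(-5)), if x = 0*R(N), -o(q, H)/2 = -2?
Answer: 0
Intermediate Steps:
o(q, H) = 4 (o(q, H) = -2*(-2) = 4)
R(I) = 4*I (R(I) = I*4 = 4*I)
x = 0 (x = 0*(4*3) = 0*12 = 0)
(x*(-15))*(-3 - 1*(-5)) = (0*(-15))*(-3 - 1*(-5)) = 0*(-3 + 5) = 0*2 = 0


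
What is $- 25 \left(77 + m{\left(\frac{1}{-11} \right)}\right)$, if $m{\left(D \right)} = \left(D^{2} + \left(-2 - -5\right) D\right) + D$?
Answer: $- \frac{231850}{121} \approx -1916.1$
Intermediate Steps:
$m{\left(D \right)} = D^{2} + 4 D$ ($m{\left(D \right)} = \left(D^{2} + \left(-2 + 5\right) D\right) + D = \left(D^{2} + 3 D\right) + D = D^{2} + 4 D$)
$- 25 \left(77 + m{\left(\frac{1}{-11} \right)}\right) = - 25 \left(77 + \frac{4 + \frac{1}{-11}}{-11}\right) = - 25 \left(77 - \frac{4 - \frac{1}{11}}{11}\right) = - 25 \left(77 - \frac{43}{121}\right) = \left(-25\right) \frac{9274}{121} = - \frac{231850}{121}$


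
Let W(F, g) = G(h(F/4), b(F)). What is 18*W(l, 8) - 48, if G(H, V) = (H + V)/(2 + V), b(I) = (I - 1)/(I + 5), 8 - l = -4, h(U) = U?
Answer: -116/5 ≈ -23.200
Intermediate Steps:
l = 12 (l = 8 - 1*(-4) = 8 + 4 = 12)
b(I) = (-1 + I)/(5 + I)
G(H, V) = (H + V)/(2 + V)
W(F, g) = (F/4 + (-1 + F)/(5 + F))/(2 + (-1 + F)/(5 + F))
18*W(l, 8) - 48 = 18*((-4 + 12**2 + 9*12)/(12*(3 + 12))) - 48 = 18*((1/12)*(-4 + 144 + 108)/15) - 48 = 18*((1/12)*(1/15)*248) - 48 = 18*(62/45) - 48 = 124/5 - 48 = -116/5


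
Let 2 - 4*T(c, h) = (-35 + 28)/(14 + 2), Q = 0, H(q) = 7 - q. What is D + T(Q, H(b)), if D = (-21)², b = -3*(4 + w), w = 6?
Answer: 28263/64 ≈ 441.61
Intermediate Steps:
b = -30 (b = -3*(4 + 6) = -3*10 = -30)
T(c, h) = 39/64 (T(c, h) = ½ - (-35 + 28)/(4*(14 + 2)) = ½ - (-7)/(4*16) = ½ - ¼*(-7/16) = ½ + 7/64 = 39/64)
D = 441
D + T(Q, H(b)) = 441 + 39/64 = 28263/64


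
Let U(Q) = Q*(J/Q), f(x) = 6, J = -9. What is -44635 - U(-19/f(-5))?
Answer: -44626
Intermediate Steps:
U(Q) = -9 (U(Q) = Q*(-9/Q) = -9)
-44635 - U(-19/f(-5)) = -44635 - 1*(-9) = -44635 + 9 = -44626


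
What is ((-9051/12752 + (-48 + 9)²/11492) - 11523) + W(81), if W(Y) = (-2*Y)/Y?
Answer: -2498560775/216784 ≈ -11526.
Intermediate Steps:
W(Y) = -2
((-9051/12752 + (-48 + 9)²/11492) - 11523) + W(81) = ((-9051/12752 + (-48 + 9)²/11492) - 11523) - 2 = ((-9051*1/12752 + (-39)²*(1/11492)) - 11523) - 2 = ((-9051/12752 + 1521*(1/11492)) - 11523) - 2 = ((-9051/12752 + 9/68) - 11523) - 2 = (-125175/216784 - 11523) - 2 = -2498127207/216784 - 2 = -2498560775/216784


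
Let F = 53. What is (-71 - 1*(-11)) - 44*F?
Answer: -2392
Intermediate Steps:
(-71 - 1*(-11)) - 44*F = (-71 - 1*(-11)) - 44*53 = (-71 + 11) - 2332 = -60 - 2332 = -2392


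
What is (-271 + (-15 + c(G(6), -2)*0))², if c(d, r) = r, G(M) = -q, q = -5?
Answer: 81796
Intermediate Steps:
G(M) = 5 (G(M) = -1*(-5) = 5)
(-271 + (-15 + c(G(6), -2)*0))² = (-271 + (-15 - 2*0))² = (-271 + (-15 + 0))² = (-271 - 15)² = (-286)² = 81796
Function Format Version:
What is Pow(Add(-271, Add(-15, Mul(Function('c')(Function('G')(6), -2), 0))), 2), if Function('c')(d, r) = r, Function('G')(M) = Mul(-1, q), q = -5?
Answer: 81796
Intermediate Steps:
Function('G')(M) = 5 (Function('G')(M) = Mul(-1, -5) = 5)
Pow(Add(-271, Add(-15, Mul(Function('c')(Function('G')(6), -2), 0))), 2) = Pow(Add(-271, Add(-15, Mul(-2, 0))), 2) = Pow(Add(-271, Add(-15, 0)), 2) = Pow(Add(-271, -15), 2) = Pow(-286, 2) = 81796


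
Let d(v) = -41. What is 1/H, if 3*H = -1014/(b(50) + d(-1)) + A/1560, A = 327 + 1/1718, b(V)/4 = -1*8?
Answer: 586937520/2758611571 ≈ 0.21277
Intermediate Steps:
b(V) = -32 (b(V) = 4*(-1*8) = 4*(-8) = -32)
A = 561787/1718 (A = 327 + 1/1718 = 561787/1718 ≈ 327.00)
H = 2758611571/586937520 (H = (-1014/(-32 - 41) + (561787/1718)/1560)/3 = (-1014/(-73) + (561787/1718)*(1/1560))/3 = (-1014*(-1/73) + 561787/2680080)/3 = (1014/73 + 561787/2680080)/3 = (⅓)*(2758611571/195645840) = 2758611571/586937520 ≈ 4.7000)
1/H = 1/(2758611571/586937520) = 586937520/2758611571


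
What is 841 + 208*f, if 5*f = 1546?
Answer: 325773/5 ≈ 65155.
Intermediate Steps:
f = 1546/5 (f = (1/5)*1546 = 1546/5 ≈ 309.20)
841 + 208*f = 841 + 208*(1546/5) = 841 + 321568/5 = 325773/5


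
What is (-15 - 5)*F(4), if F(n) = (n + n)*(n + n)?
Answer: -1280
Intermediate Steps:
F(n) = 4*n² (F(n) = (2*n)*(2*n) = 4*n²)
(-15 - 5)*F(4) = (-15 - 5)*(4*4²) = -80*16 = -20*64 = -1280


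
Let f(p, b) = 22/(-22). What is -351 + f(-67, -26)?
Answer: -352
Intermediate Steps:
f(p, b) = -1 (f(p, b) = 22*(-1/22) = -1)
-351 + f(-67, -26) = -351 - 1 = -352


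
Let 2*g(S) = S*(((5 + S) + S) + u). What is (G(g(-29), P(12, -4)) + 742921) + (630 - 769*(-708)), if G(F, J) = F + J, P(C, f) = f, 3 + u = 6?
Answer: 1288724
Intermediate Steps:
u = 3 (u = -3 + 6 = 3)
g(S) = S*(8 + 2*S)/2 (g(S) = (S*(((5 + S) + S) + 3))/2 = (S*((5 + 2*S) + 3))/2 = (S*(8 + 2*S))/2 = S*(8 + 2*S)/2)
(G(g(-29), P(12, -4)) + 742921) + (630 - 769*(-708)) = ((-29*(4 - 29) - 4) + 742921) + (630 - 769*(-708)) = ((-29*(-25) - 4) + 742921) + (630 + 544452) = ((725 - 4) + 742921) + 545082 = (721 + 742921) + 545082 = 743642 + 545082 = 1288724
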